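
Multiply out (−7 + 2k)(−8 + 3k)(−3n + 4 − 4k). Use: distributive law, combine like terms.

(−7 + 2k)(−8 + 3k)(−3n + 4 − 4k)
= (56 − 21k − 16k + 6k²)(−3n + 4 − 4k)    [distributive law]
= (56 − 37k + 6k²)(−3n + 4 − 4k)    [combine like terms]
= −168n + 224 − 224k + 111kn − 148k + 148k² − 18k²n + 24k² − 24k³    [distributive law]
= −168n + 224 − 372k + 111kn + 172k² − 18k²n − 24k³    [combine like terms]

−168n + 224 − 372k + 111kn + 172k² − 18k²n − 24k³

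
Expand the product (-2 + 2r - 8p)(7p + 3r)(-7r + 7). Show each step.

(-2 + 2r - 8p)(7p + 3r)(-7r + 7)
= (-14p - 6r + 14pr + 6r^2 - 56p^2 - 24pr)(-7r + 7)    [distributive law]
= (-14p - 6r - 10pr + 6r^2 - 56p^2)(-7r + 7)    [combine like terms]
= 98pr - 98p + 42r^2 - 42r + 70pr^2 - 70pr - 42r^3 + 42r^2 + 392p^2r - 392p^2    [distributive law]
= 28pr - 98p + 84r^2 - 42r + 70pr^2 - 42r^3 + 392p^2r - 392p^2    [combine like terms]

28pr - 98p + 84r^2 - 42r + 70pr^2 - 42r^3 + 392p^2r - 392p^2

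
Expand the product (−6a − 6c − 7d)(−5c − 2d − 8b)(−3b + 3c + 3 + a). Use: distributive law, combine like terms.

(−6a − 6c − 7d)(−5c − 2d − 8b)(−3b + 3c + 3 + a)
= (30ac + 12ad + 48ab + 30c² + 12cd + 48bc + 35cd + 14d² + 56bd)(−3b + 3c + 3 + a)    [distributive law]
= (30ac + 12ad + 48ab + 30c² + 47cd + 48bc + 14d² + 56bd)(−3b + 3c + 3 + a)    [combine like terms]
= −90abc + 90ac² + 90ac + 30a²c − 36abd + 36acd + 36ad + 12a²d − 144ab² + 144abc + 144ab + 48a²b − 90bc² + 90c³ + 90c² + 30ac² − 141bcd + 141c²d + 141cd + 47acd − 144b²c + 144bc² + 144bc + 48abc − 42bd² + 42cd² + 42d² + 14ad² − 168b²d + 168bcd + 168bd + 56abd    [distributive law]
= 102abc + 120ac² + 90ac + 30a²c + 20abd + 83acd + 36ad + 12a²d − 144ab² + 144ab + 48a²b + 54bc² + 90c³ + 90c² + 27bcd + 141c²d + 141cd − 144b²c + 144bc − 42bd² + 42cd² + 42d² + 14ad² − 168b²d + 168bd    [combine like terms]

102abc + 120ac² + 90ac + 30a²c + 20abd + 83acd + 36ad + 12a²d − 144ab² + 144ab + 48a²b + 54bc² + 90c³ + 90c² + 27bcd + 141c²d + 141cd − 144b²c + 144bc − 42bd² + 42cd² + 42d² + 14ad² − 168b²d + 168bd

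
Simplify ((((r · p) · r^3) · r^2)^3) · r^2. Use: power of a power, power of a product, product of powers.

((((r · p) · r^3) · r^2)^3) · r^2
= ((((r · p) · r^3)^3) · ((r^2)^3)) · r^2    [power of a product]
= ((((r · p)^3) · ((r^3)^3)) · ((r^2)^3)) · r^2    [power of a product]
= ((((r^3) · (p^3)) · ((r^3)^3)) · ((r^2)^3)) · r^2    [power of a product]
= (((r^3 · p^3) · r^9) · ((r^2)^3)) · r^2    [power of a power]
= (((r^3 · p^3) · r^9) · r^6) · r^2    [power of a power]
= p^3r^20    [product of powers]

p^3r^20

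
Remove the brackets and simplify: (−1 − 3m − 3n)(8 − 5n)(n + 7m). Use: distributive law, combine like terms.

−8n − 56m − 19n^2 − 157mn − 168m^2 + 120mn^2 + 105m^2n + 15n^3

(−1 − 3m − 3n)(8 − 5n)(n + 7m)
= (−8 + 5n − 24m + 15mn − 24n + 15n^2)(n + 7m)    [distributive law]
= (−8 − 19n − 24m + 15mn + 15n^2)(n + 7m)    [combine like terms]
= −8n − 56m − 19n^2 − 133mn − 24mn − 168m^2 + 15mn^2 + 105m^2n + 15n^3 + 105mn^2    [distributive law]
= −8n − 56m − 19n^2 − 157mn − 168m^2 + 120mn^2 + 105m^2n + 15n^3    [combine like terms]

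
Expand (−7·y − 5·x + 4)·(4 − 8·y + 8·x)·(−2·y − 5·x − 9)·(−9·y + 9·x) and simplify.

3456·y³ − 7236·x·y² + 1080·x²·y − 4572·y² + 6264·x·y + 1008·y⁴ + 1224·x·y³ − 3672·x²·y² − 360·x³·y + 2700·x³ − 1692·x² + 1800·x⁴ + 1296·y − 1296·x

(−7·y − 5·x + 4)·(4 − 8·y + 8·x)·(−2·y − 5·x − 9)·(−9·y + 9·x)
= (−28·y + 56·y² − 56·x·y − 20·x + 40·x·y − 40·x² + 16 − 32·y + 32·x)·(−2·y − 5·x − 9)·(−9·y + 9·x)    [distributive law]
= (−60·y + 56·y² − 16·x·y + 12·x − 40·x² + 16)·(−2·y − 5·x − 9)·(−9·y + 9·x)    [combine like terms]
= (120·y² + 300·x·y + 540·y − 112·y³ − 280·x·y² − 504·y² + 32·x·y² + 80·x²·y + 144·x·y − 24·x·y − 60·x² − 108·x + 80·x²·y + 200·x³ + 360·x² − 32·y − 80·x − 144)·(−9·y + 9·x)    [distributive law]
= (−384·y² + 420·x·y + 508·y − 112·y³ − 248·x·y² + 160·x²·y + 300·x² − 188·x + 200·x³ − 144)·(−9·y + 9·x)    [combine like terms]
= 3456·y³ − 3456·x·y² − 3780·x·y² + 3780·x²·y − 4572·y² + 4572·x·y + 1008·y⁴ − 1008·x·y³ + 2232·x·y³ − 2232·x²·y² − 1440·x²·y² + 1440·x³·y − 2700·x²·y + 2700·x³ + 1692·x·y − 1692·x² − 1800·x³·y + 1800·x⁴ + 1296·y − 1296·x    [distributive law]
= 3456·y³ − 7236·x·y² + 1080·x²·y − 4572·y² + 6264·x·y + 1008·y⁴ + 1224·x·y³ − 3672·x²·y² − 360·x³·y + 2700·x³ − 1692·x² + 1800·x⁴ + 1296·y − 1296·x    [combine like terms]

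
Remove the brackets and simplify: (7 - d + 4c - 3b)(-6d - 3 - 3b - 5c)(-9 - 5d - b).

(7 - d + 4c - 3b)(-6d - 3 - 3b - 5c)(-9 - 5d - b)
= (-42d - 21 - 21b - 35c + 6d² + 3d + 3bd + 5cd - 24cd - 12c - 12bc - 20c² + 18bd + 9b + 9b² + 15bc)(-9 - 5d - b)    [distributive law]
= (-39d - 21 - 12b - 47c + 6d² + 21bd - 19cd + 3bc - 20c² + 9b²)(-9 - 5d - b)    [combine like terms]
= 351d + 195d² + 39bd + 189 + 105d + 21b + 108b + 60bd + 12b² + 423c + 235cd + 47bc - 54d² - 30d³ - 6bd² - 189bd - 105bd² - 21b²d + 171cd + 95cd² + 19bcd - 27bc - 15bcd - 3b²c + 180c² + 100c²d + 20bc² - 81b² - 45b²d - 9b³    [distributive law]
= 456d + 141d² - 90bd + 189 + 129b - 69b² + 423c + 406cd + 20bc - 30d³ - 111bd² - 66b²d + 95cd² + 4bcd - 3b²c + 180c² + 100c²d + 20bc² - 9b³    [combine like terms]

456d + 141d² - 90bd + 189 + 129b - 69b² + 423c + 406cd + 20bc - 30d³ - 111bd² - 66b²d + 95cd² + 4bcd - 3b²c + 180c² + 100c²d + 20bc² - 9b³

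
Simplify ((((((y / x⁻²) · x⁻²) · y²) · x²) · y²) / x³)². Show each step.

x⁻²y¹⁰

((((((y / x⁻²) · x⁻²) · y²) · x²) · y²) / x³)²
= ((((((y / x⁻²) · x⁻²) · y²) · x²) · y²)²) / ((x³)²)    [power of a quotient]
= ((((((y / x⁻²) · x⁻²) · y²) · x²)²) · ((y²)²)) / ((x³)²)    [power of a product]
= ((((((y / x⁻²) · x⁻²) · y²)²) · ((x²)²)) · ((y²)²)) / ((x³)²)    [power of a product]
= ((((((y / x⁻²) · x⁻²)²) · ((y²)²)) · ((x²)²)) · ((y²)²)) / ((x³)²)    [power of a product]
= ((((((y / x⁻²)²) · ((x⁻²)²)) · ((y²)²)) · ((x²)²)) · ((y²)²)) / ((x³)²)    [power of a product]
= ((((((y²) / ((x⁻²)²)) · ((x⁻²)²)) · ((y²)²)) · ((x²)²)) · ((y²)²)) / ((x³)²)    [power of a quotient]
= (((((y² / x⁻⁴) · ((x⁻²)²)) · ((y²)²)) · ((x²)²)) · ((y²)²)) / ((x³)²)    [power of a power]
= (((((y² / x⁻⁴) · x⁻⁴) · ((y²)²)) · ((x²)²)) · ((y²)²)) / ((x³)²)    [power of a power]
= (((((y² / x⁻⁴) · x⁻⁴) · y⁴) · ((x²)²)) · ((y²)²)) / ((x³)²)    [power of a power]
= (((((y² / x⁻⁴) · x⁻⁴) · y⁴) · x⁴) · ((y²)²)) / ((x³)²)    [power of a power]
= (((((y² / x⁻⁴) · x⁻⁴) · y⁴) · x⁴) · y⁴) / ((x³)²)    [power of a power]
= (((((y² / x⁻⁴) · x⁻⁴) · y⁴) · x⁴) · y⁴) / x⁶    [power of a power]
= x⁻²y¹⁰    [quotient of powers; product of powers]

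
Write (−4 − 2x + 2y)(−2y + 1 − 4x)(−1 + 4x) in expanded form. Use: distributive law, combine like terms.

(−4 − 2x + 2y)(−2y + 1 − 4x)(−1 + 4x)
= (8y − 4 + 16x + 4xy − 2x + 8x^2 − 4y^2 + 2y − 8xy)(−1 + 4x)    [distributive law]
= (10y − 4 + 14x − 4xy + 8x^2 − 4y^2)(−1 + 4x)    [combine like terms]
= −10y + 40xy + 4 − 16x − 14x + 56x^2 + 4xy − 16x^2y − 8x^2 + 32x^3 + 4y^2 − 16xy^2    [distributive law]
= −10y + 44xy + 4 − 30x + 48x^2 − 16x^2y + 32x^3 + 4y^2 − 16xy^2    [combine like terms]

−10y + 44xy + 4 − 30x + 48x^2 − 16x^2y + 32x^3 + 4y^2 − 16xy^2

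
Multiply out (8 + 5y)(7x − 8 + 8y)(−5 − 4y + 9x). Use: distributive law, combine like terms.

(8 + 5y)(7x − 8 + 8y)(−5 − 4y + 9x)
= (56x − 64 + 64y + 35xy − 40y + 40y²)(−5 − 4y + 9x)    [distributive law]
= (56x − 64 + 24y + 35xy + 40y²)(−5 − 4y + 9x)    [combine like terms]
= −280x − 224xy + 504x² + 320 + 256y − 576x − 120y − 96y² + 216xy − 175xy − 140xy² + 315x²y − 200y² − 160y³ + 360xy²    [distributive law]
= −856x − 183xy + 504x² + 320 + 136y − 296y² + 220xy² + 315x²y − 160y³    [combine like terms]

−856x − 183xy + 504x² + 320 + 136y − 296y² + 220xy² + 315x²y − 160y³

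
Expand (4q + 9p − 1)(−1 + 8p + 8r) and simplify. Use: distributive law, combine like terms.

(4q + 9p − 1)(−1 + 8p + 8r)
= −4q + 32pq + 32qr − 9p + 72p^2 + 72pr + 1 − 8p − 8r    [distributive law]
= −4q + 32pq + 32qr − 17p + 72p^2 + 72pr + 1 − 8r    [combine like terms]

−4q + 32pq + 32qr − 17p + 72p^2 + 72pr + 1 − 8r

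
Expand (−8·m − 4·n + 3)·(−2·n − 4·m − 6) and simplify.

(−8·m − 4·n + 3)·(−2·n − 4·m − 6)
= 16·m·n + 32·m^2 + 48·m + 8·n^2 + 16·m·n + 24·n − 6·n − 12·m − 18    [distributive law]
= 32·m·n + 32·m^2 + 36·m + 8·n^2 + 18·n − 18    [combine like terms]

32·m·n + 32·m^2 + 36·m + 8·n^2 + 18·n − 18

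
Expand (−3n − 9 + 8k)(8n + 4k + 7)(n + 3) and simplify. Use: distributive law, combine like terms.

−24n^3 − 165n^2 + 52kn^2 + 176kn − 342n + 60k − 189 + 32k^2n + 96k^2

(−3n − 9 + 8k)(8n + 4k + 7)(n + 3)
= (−24n^2 − 12kn − 21n − 72n − 36k − 63 + 64kn + 32k^2 + 56k)(n + 3)    [distributive law]
= (−24n^2 + 52kn − 93n + 20k − 63 + 32k^2)(n + 3)    [combine like terms]
= −24n^3 − 72n^2 + 52kn^2 + 156kn − 93n^2 − 279n + 20kn + 60k − 63n − 189 + 32k^2n + 96k^2    [distributive law]
= −24n^3 − 165n^2 + 52kn^2 + 176kn − 342n + 60k − 189 + 32k^2n + 96k^2    [combine like terms]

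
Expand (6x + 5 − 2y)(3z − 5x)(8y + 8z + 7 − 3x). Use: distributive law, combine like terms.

(6x + 5 − 2y)(3z − 5x)(8y + 8z + 7 − 3x)
= (18xz − 30x^2 + 15z − 25x − 6yz + 10xy)(8y + 8z + 7 − 3x)    [distributive law]
= 144xyz + 144xz^2 + 126xz − 54x^2z − 240x^2y − 240x^2z − 210x^2 + 90x^3 + 120yz + 120z^2 + 105z − 45xz − 200xy − 200xz − 175x + 75x^2 − 48y^2z − 48yz^2 − 42yz + 18xyz + 80xy^2 + 80xyz + 70xy − 30x^2y    [distributive law]
= 242xyz + 144xz^2 − 119xz − 294x^2z − 270x^2y − 135x^2 + 90x^3 + 78yz + 120z^2 + 105z − 130xy − 175x − 48y^2z − 48yz^2 + 80xy^2    [combine like terms]

242xyz + 144xz^2 − 119xz − 294x^2z − 270x^2y − 135x^2 + 90x^3 + 78yz + 120z^2 + 105z − 130xy − 175x − 48y^2z − 48yz^2 + 80xy^2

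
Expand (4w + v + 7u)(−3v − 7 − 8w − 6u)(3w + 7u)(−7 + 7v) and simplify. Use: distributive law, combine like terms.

−168vw^2 − 420v^2w^2 − 854uvw − 1547uv^2w + 588w^2 + 2401uw + 672w^3 − 672vw^3 + 3248uw^2 − 3248uvw^2 + 4802u^2w − 4802u^2vw − 84v^2w − 63v^3w − 196uv^2 − 147uv^3 + 147vw + 343uv − 1078u^2v − 1323u^2v^2 + 2401u^2 + 2058u^3 − 2058u^3v

(4w + v + 7u)(−3v − 7 − 8w − 6u)(3w + 7u)(−7 + 7v)
= (−12vw − 28w − 32w^2 − 24uw − 3v^2 − 7v − 8vw − 6uv − 21uv − 49u − 56uw − 42u^2)(3w + 7u)(−7 + 7v)    [distributive law]
= (−20vw − 28w − 32w^2 − 80uw − 3v^2 − 7v − 27uv − 49u − 42u^2)(3w + 7u)(−7 + 7v)    [combine like terms]
= (−60vw^2 − 140uvw − 84w^2 − 196uw − 96w^3 − 224uw^2 − 240uw^2 − 560u^2w − 9v^2w − 21uv^2 − 21vw − 49uv − 81uvw − 189u^2v − 147uw − 343u^2 − 126u^2w − 294u^3)(−7 + 7v)    [distributive law]
= (−60vw^2 − 221uvw − 84w^2 − 343uw − 96w^3 − 464uw^2 − 686u^2w − 9v^2w − 21uv^2 − 21vw − 49uv − 189u^2v − 343u^2 − 294u^3)(−7 + 7v)    [combine like terms]
= 420vw^2 − 420v^2w^2 + 1547uvw − 1547uv^2w + 588w^2 − 588vw^2 + 2401uw − 2401uvw + 672w^3 − 672vw^3 + 3248uw^2 − 3248uvw^2 + 4802u^2w − 4802u^2vw + 63v^2w − 63v^3w + 147uv^2 − 147uv^3 + 147vw − 147v^2w + 343uv − 343uv^2 + 1323u^2v − 1323u^2v^2 + 2401u^2 − 2401u^2v + 2058u^3 − 2058u^3v    [distributive law]
= −168vw^2 − 420v^2w^2 − 854uvw − 1547uv^2w + 588w^2 + 2401uw + 672w^3 − 672vw^3 + 3248uw^2 − 3248uvw^2 + 4802u^2w − 4802u^2vw − 84v^2w − 63v^3w − 196uv^2 − 147uv^3 + 147vw + 343uv − 1078u^2v − 1323u^2v^2 + 2401u^2 + 2058u^3 − 2058u^3v    [combine like terms]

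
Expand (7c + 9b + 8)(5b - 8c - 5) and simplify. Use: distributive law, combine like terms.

-37bc - 56c^2 - 99c + 45b^2 - 5b - 40

(7c + 9b + 8)(5b - 8c - 5)
= 35bc - 56c^2 - 35c + 45b^2 - 72bc - 45b + 40b - 64c - 40    [distributive law]
= -37bc - 56c^2 - 99c + 45b^2 - 5b - 40    [combine like terms]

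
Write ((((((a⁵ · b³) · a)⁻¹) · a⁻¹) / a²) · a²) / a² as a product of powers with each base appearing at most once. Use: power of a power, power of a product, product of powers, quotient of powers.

a⁻⁹b⁻³

((((((a⁵ · b³) · a)⁻¹) · a⁻¹) / a²) · a²) / a²
= ((((((a⁵ · b³)⁻¹) · (a⁻¹)) · a⁻¹) / a²) · a²) / a²    [power of a product]
= (((((((a⁵)⁻¹) · ((b³)⁻¹)) · (a⁻¹)) · a⁻¹) / a²) · a²) / a²    [power of a product]
= (((((a⁻⁵ · ((b³)⁻¹)) · (a⁻¹)) · a⁻¹) / a²) · a²) / a²    [power of a power]
= (((((a⁻⁵ · b⁻³) · (a⁻¹)) · a⁻¹) / a²) · a²) / a²    [power of a power]
= a⁻⁹b⁻³    [quotient of powers; product of powers]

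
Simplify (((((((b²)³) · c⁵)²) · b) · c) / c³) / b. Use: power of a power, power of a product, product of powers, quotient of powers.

b¹²c⁸

(((((((b²)³) · c⁵)²) · b) · c) / c³) / b
= (((((((b²)³)²) · ((c⁵)²)) · b) · c) / c³) / b    [power of a product]
= ((((((b²)⁶) · ((c⁵)²)) · b) · c) / c³) / b    [power of a power]
= ((((b¹² · ((c⁵)²)) · b) · c) / c³) / b    [power of a power]
= ((((b¹² · c¹⁰) · b) · c) / c³) / b    [power of a power]
= b¹²c⁸    [quotient of powers; product of powers]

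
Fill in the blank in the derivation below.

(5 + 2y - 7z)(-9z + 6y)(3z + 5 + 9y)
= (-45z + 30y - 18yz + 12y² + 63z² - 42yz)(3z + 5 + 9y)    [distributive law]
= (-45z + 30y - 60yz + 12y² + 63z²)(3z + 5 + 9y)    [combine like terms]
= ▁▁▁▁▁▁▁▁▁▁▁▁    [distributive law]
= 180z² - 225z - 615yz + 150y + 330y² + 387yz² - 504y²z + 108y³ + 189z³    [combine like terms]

After distributive law, the bracketed line is:

-135z² - 225z - 405yz + 90yz + 150y + 270y² - 180yz² - 300yz - 540y²z + 36y²z + 60y² + 108y³ + 189z³ + 315z² + 567yz²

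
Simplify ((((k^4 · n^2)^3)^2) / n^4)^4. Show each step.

k^96n^32

((((k^4 · n^2)^3)^2) / n^4)^4
= ((((k^4 · n^2)^3)^2)^4) / ((n^4)^4)    [power of a quotient]
= (((k^4 · n^2)^3)^8) / ((n^4)^4)    [power of a power]
= ((k^4 · n^2)^24) / ((n^4)^4)    [power of a power]
= (((k^4)^24) · ((n^2)^24)) / ((n^4)^4)    [power of a product]
= (k^96 · ((n^2)^24)) / ((n^4)^4)    [power of a power]
= (k^96 · n^48) / ((n^4)^4)    [power of a power]
= (k^96 · n^48) / n^16    [power of a power]
= k^96n^32    [quotient of powers]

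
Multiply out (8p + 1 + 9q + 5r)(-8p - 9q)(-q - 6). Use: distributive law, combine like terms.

64p^2q + 384p^2 + 144pq^2 + 872pq + 48p + 495q^2 + 54q + 81q^3 + 40pqr + 240pr + 45q^2r + 270qr

(8p + 1 + 9q + 5r)(-8p - 9q)(-q - 6)
= (-64p^2 - 72pq - 8p - 9q - 72pq - 81q^2 - 40pr - 45qr)(-q - 6)    [distributive law]
= (-64p^2 - 144pq - 8p - 9q - 81q^2 - 40pr - 45qr)(-q - 6)    [combine like terms]
= 64p^2q + 384p^2 + 144pq^2 + 864pq + 8pq + 48p + 9q^2 + 54q + 81q^3 + 486q^2 + 40pqr + 240pr + 45q^2r + 270qr    [distributive law]
= 64p^2q + 384p^2 + 144pq^2 + 872pq + 48p + 495q^2 + 54q + 81q^3 + 40pqr + 240pr + 45q^2r + 270qr    [combine like terms]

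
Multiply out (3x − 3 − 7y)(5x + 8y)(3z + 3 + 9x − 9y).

(3x − 3 − 7y)(5x + 8y)(3z + 3 + 9x − 9y)
= (15x^2 + 24xy − 15x − 24y − 35xy − 56y^2)(3z + 3 + 9x − 9y)    [distributive law]
= (15x^2 − 11xy − 15x − 24y − 56y^2)(3z + 3 + 9x − 9y)    [combine like terms]
= 45x^2z + 45x^2 + 135x^3 − 135x^2y − 33xyz − 33xy − 99x^2y + 99xy^2 − 45xz − 45x − 135x^2 + 135xy − 72yz − 72y − 216xy + 216y^2 − 168y^2z − 168y^2 − 504xy^2 + 504y^3    [distributive law]
= 45x^2z − 90x^2 + 135x^3 − 234x^2y − 33xyz − 114xy − 405xy^2 − 45xz − 45x − 72yz − 72y + 48y^2 − 168y^2z + 504y^3    [combine like terms]

45x^2z − 90x^2 + 135x^3 − 234x^2y − 33xyz − 114xy − 405xy^2 − 45xz − 45x − 72yz − 72y + 48y^2 − 168y^2z + 504y^3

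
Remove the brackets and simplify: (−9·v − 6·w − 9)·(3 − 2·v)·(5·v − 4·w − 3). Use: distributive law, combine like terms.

(−9·v − 6·w − 9)·(3 − 2·v)·(5·v − 4·w − 3)
= (−27·v + 18·v^2 − 18·w + 12·v·w − 27 + 18·v)·(5·v − 4·w − 3)    [distributive law]
= (−9·v + 18·v^2 − 18·w + 12·v·w − 27)·(5·v − 4·w − 3)    [combine like terms]
= −45·v^2 + 36·v·w + 27·v + 90·v^3 − 72·v^2·w − 54·v^2 − 90·v·w + 72·w^2 + 54·w + 60·v^2·w − 48·v·w^2 − 36·v·w − 135·v + 108·w + 81    [distributive law]
= −99·v^2 − 90·v·w − 108·v + 90·v^3 − 12·v^2·w + 72·w^2 + 162·w − 48·v·w^2 + 81    [combine like terms]

−99·v^2 − 90·v·w − 108·v + 90·v^3 − 12·v^2·w + 72·w^2 + 162·w − 48·v·w^2 + 81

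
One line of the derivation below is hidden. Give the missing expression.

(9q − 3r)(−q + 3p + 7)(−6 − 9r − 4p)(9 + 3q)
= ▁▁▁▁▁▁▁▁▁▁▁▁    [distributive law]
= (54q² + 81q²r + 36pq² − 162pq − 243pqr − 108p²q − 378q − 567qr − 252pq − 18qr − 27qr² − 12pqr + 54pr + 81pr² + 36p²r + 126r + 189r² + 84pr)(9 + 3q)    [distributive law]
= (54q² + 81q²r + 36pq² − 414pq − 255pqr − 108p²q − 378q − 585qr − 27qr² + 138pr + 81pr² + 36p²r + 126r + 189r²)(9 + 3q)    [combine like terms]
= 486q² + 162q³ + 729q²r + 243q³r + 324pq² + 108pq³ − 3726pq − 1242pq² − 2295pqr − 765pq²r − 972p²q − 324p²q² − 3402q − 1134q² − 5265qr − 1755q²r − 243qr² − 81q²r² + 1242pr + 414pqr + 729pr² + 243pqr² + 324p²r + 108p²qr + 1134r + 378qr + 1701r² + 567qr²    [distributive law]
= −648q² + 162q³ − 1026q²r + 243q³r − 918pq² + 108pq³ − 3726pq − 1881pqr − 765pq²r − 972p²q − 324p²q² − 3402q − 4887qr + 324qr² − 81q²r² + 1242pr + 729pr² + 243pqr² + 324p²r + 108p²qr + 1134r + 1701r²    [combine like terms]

Applying distributive law to the line above:

(−9q² + 27pq + 63q + 3qr − 9pr − 21r)(−6 − 9r − 4p)(9 + 3q)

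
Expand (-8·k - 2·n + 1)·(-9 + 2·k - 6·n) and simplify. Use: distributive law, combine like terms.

(-8·k - 2·n + 1)·(-9 + 2·k - 6·n)
= 72·k - 16·k² + 48·k·n + 18·n - 4·k·n + 12·n² - 9 + 2·k - 6·n    [distributive law]
= 74·k - 16·k² + 44·k·n + 12·n + 12·n² - 9    [combine like terms]

74·k - 16·k² + 44·k·n + 12·n + 12·n² - 9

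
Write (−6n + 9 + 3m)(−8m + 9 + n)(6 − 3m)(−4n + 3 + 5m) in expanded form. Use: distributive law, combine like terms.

(−6n + 9 + 3m)(−8m + 9 + n)(6 − 3m)(−4n + 3 + 5m)
= (48mn − 54n − 6n² − 72m + 81 + 9n − 24m² + 27m + 3mn)(6 − 3m)(−4n + 3 + 5m)    [distributive law]
= (51mn − 45n − 6n² − 45m + 81 − 24m²)(6 − 3m)(−4n + 3 + 5m)    [combine like terms]
= (306mn − 153m²n − 270n + 135mn − 36n² + 18mn² − 270m + 135m² + 486 − 243m − 144m² + 72m³)(−4n + 3 + 5m)    [distributive law]
= (441mn − 153m²n − 270n − 36n² + 18mn² − 513m − 9m² + 486 + 72m³)(−4n + 3 + 5m)    [combine like terms]
= −1764mn² + 1323mn + 2205m²n + 612m²n² − 459m²n − 765m³n + 1080n² − 810n − 1350mn + 144n³ − 108n² − 180mn² − 72mn³ + 54mn² + 90m²n² + 2052mn − 1539m − 2565m² + 36m²n − 27m² − 45m³ − 1944n + 1458 + 2430m − 288m³n + 216m³ + 360m⁴    [distributive law]
= −1890mn² + 2025mn + 1782m²n + 702m²n² − 1053m³n + 972n² − 2754n + 144n³ − 72mn³ + 891m − 2592m² + 171m³ + 1458 + 360m⁴    [combine like terms]

−1890mn² + 2025mn + 1782m²n + 702m²n² − 1053m³n + 972n² − 2754n + 144n³ − 72mn³ + 891m − 2592m² + 171m³ + 1458 + 360m⁴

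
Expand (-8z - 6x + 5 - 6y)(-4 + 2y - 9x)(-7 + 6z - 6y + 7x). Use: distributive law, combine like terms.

(-8z - 6x + 5 - 6y)(-4 + 2y - 9x)(-7 + 6z - 6y + 7x)
= (32z - 16yz + 72xz + 24x - 12xy + 54x^2 - 20 + 10y - 45x + 24y - 12y^2 + 54xy)(-7 + 6z - 6y + 7x)    [distributive law]
= (32z - 16yz + 72xz - 21x + 42xy + 54x^2 - 20 + 34y - 12y^2)(-7 + 6z - 6y + 7x)    [combine like terms]
= -224z + 192z^2 - 192yz + 224xz + 112yz - 96yz^2 + 96y^2z - 112xyz - 504xz + 432xz^2 - 432xyz + 504x^2z + 147x - 126xz + 126xy - 147x^2 - 294xy + 252xyz - 252xy^2 + 294x^2y - 378x^2 + 324x^2z - 324x^2y + 378x^3 + 140 - 120z + 120y - 140x - 238y + 204yz - 204y^2 + 238xy + 84y^2 - 72y^2z + 72y^3 - 84xy^2    [distributive law]
= -344z + 192z^2 + 124yz - 406xz - 96yz^2 + 24y^2z - 292xyz + 432xz^2 + 828x^2z + 7x + 70xy - 525x^2 - 336xy^2 - 30x^2y + 378x^3 + 140 - 118y - 120y^2 + 72y^3    [combine like terms]

-344z + 192z^2 + 124yz - 406xz - 96yz^2 + 24y^2z - 292xyz + 432xz^2 + 828x^2z + 7x + 70xy - 525x^2 - 336xy^2 - 30x^2y + 378x^3 + 140 - 118y - 120y^2 + 72y^3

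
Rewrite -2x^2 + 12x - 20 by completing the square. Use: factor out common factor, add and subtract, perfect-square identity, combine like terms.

-2(x - 3)^2 - 2

-2x^2 + 12x - 20
= -2(x^2 - 6x) - 20    [factor out -2 from the x-terms]
= -2(x^2 - 6x + 9 - 9) - 20    [add and subtract 9 inside the bracket]
= -2(x - 3)^2 + 18 - 20    [perfect-square identity]
= -2(x - 3)^2 - 2    [combine constants]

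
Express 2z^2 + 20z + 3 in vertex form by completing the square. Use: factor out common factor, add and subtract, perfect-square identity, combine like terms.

2z^2 + 20z + 3
= 2(z^2 + 10z) + 3    [factor out 2 from the z-terms]
= 2(z^2 + 10z + 25 − 25) + 3    [add and subtract 25 inside the bracket]
= 2(z + 5)^2 − 50 + 3    [perfect-square identity]
= 2(z + 5)^2 − 47    [combine constants]

2(z + 5)^2 − 47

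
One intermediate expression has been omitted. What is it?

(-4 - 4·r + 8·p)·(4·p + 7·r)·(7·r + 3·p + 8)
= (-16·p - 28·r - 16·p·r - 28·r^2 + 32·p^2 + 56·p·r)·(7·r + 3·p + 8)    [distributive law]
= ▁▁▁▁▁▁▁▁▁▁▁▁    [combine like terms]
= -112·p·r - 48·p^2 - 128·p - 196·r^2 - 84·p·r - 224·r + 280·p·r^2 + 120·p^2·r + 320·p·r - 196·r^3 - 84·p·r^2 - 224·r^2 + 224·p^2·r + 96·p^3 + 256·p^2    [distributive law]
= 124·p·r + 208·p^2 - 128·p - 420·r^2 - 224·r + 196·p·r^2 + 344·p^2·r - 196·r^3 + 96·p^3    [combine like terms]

After combine like terms, the bracketed line is:

(-16·p - 28·r + 40·p·r - 28·r^2 + 32·p^2)·(7·r + 3·p + 8)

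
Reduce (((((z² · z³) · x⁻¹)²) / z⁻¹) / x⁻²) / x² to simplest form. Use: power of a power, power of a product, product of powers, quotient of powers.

(((((z² · z³) · x⁻¹)²) / z⁻¹) / x⁻²) / x²
= (((((z² · z³)²) · ((x⁻¹)²)) / z⁻¹) / x⁻²) / x²    [power of a product]
= ((((((z²)²) · ((z³)²)) · ((x⁻¹)²)) / z⁻¹) / x⁻²) / x²    [power of a product]
= ((((z⁴ · ((z³)²)) · ((x⁻¹)²)) / z⁻¹) / x⁻²) / x²    [power of a power]
= ((((z⁴ · z⁶) · ((x⁻¹)²)) / z⁻¹) / x⁻²) / x²    [power of a power]
= (((z¹⁰ · ((x⁻¹)²)) / z⁻¹) / x⁻²) / x²    [product of powers]
= (((z¹⁰ · x⁻²) / z⁻¹) / x⁻²) / x²    [power of a power]
= x⁻²·z¹¹    [quotient of powers; product of powers]

x⁻²·z¹¹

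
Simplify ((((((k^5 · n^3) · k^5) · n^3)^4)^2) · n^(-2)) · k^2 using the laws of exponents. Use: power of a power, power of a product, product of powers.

((((((k^5 · n^3) · k^5) · n^3)^4)^2) · n^(-2)) · k^2
= (((((k^5 · n^3) · k^5) · n^3)^8) · n^(-2)) · k^2    [power of a power]
= (((((k^5 · n^3) · k^5)^8) · ((n^3)^8)) · n^(-2)) · k^2    [power of a product]
= (((((k^5 · n^3)^8) · ((k^5)^8)) · ((n^3)^8)) · n^(-2)) · k^2    [power of a product]
= ((((((k^5)^8) · ((n^3)^8)) · ((k^5)^8)) · ((n^3)^8)) · n^(-2)) · k^2    [power of a product]
= ((((k^40 · ((n^3)^8)) · ((k^5)^8)) · ((n^3)^8)) · n^(-2)) · k^2    [power of a power]
= ((((k^40 · n^24) · ((k^5)^8)) · ((n^3)^8)) · n^(-2)) · k^2    [power of a power]
= ((((k^40 · n^24) · k^40) · ((n^3)^8)) · n^(-2)) · k^2    [power of a power]
= ((((k^40 · n^24) · k^40) · n^24) · n^(-2)) · k^2    [power of a power]
= k^82n^46    [product of powers]

k^82n^46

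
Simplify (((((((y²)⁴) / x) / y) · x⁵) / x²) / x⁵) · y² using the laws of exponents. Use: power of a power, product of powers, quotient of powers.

x⁻³y⁹

(((((((y²)⁴) / x) / y) · x⁵) / x²) / x⁵) · y²
= (((((y⁸ / x) / y) · x⁵) / x²) / x⁵) · y²    [power of a power]
= x⁻³y⁹    [quotient of powers; product of powers]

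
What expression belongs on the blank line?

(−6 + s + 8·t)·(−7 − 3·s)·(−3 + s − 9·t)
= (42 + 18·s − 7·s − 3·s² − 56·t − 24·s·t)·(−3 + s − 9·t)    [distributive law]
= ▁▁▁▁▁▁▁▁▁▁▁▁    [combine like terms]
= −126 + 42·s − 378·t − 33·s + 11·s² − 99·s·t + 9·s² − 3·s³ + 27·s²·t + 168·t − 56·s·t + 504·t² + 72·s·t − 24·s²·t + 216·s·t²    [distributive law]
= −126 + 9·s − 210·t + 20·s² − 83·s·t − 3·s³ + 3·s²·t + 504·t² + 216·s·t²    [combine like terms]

By combine like terms:

(42 + 11·s − 3·s² − 56·t − 24·s·t)·(−3 + s − 9·t)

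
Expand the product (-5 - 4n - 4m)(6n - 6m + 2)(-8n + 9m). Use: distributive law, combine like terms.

(-5 - 4n - 4m)(6n - 6m + 2)(-8n + 9m)
= (-30n + 30m - 10 - 24n² + 24mn - 8n - 24mn + 24m² - 8m)(-8n + 9m)    [distributive law]
= (-38n + 22m - 10 - 24n² + 24m²)(-8n + 9m)    [combine like terms]
= 304n² - 342mn - 176mn + 198m² + 80n - 90m + 192n³ - 216mn² - 192m²n + 216m³    [distributive law]
= 304n² - 518mn + 198m² + 80n - 90m + 192n³ - 216mn² - 192m²n + 216m³    [combine like terms]

304n² - 518mn + 198m² + 80n - 90m + 192n³ - 216mn² - 192m²n + 216m³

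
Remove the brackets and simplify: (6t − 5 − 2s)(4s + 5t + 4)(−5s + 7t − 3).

−126s²t − 52st² − 233st + 210t³ − 97t² − 137t + 164s² + 184s + 60 + 40s³

(6t − 5 − 2s)(4s + 5t + 4)(−5s + 7t − 3)
= (24st + 30t² + 24t − 20s − 25t − 20 − 8s² − 10st − 8s)(−5s + 7t − 3)    [distributive law]
= (14st + 30t² − t − 28s − 20 − 8s²)(−5s + 7t − 3)    [combine like terms]
= −70s²t + 98st² − 42st − 150st² + 210t³ − 90t² + 5st − 7t² + 3t + 140s² − 196st + 84s + 100s − 140t + 60 + 40s³ − 56s²t + 24s²    [distributive law]
= −126s²t − 52st² − 233st + 210t³ − 97t² − 137t + 164s² + 184s + 60 + 40s³    [combine like terms]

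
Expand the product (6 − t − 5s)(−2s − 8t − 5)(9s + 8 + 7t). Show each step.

197s^2 − 166s + 40st − 554t − 237t^2 − 240 + 448s^2t + 366st^2 + 56t^3 + 90s^3

(6 − t − 5s)(−2s − 8t − 5)(9s + 8 + 7t)
= (−12s − 48t − 30 + 2st + 8t^2 + 5t + 10s^2 + 40st + 25s)(9s + 8 + 7t)    [distributive law]
= (13s − 43t − 30 + 42st + 8t^2 + 10s^2)(9s + 8 + 7t)    [combine like terms]
= 117s^2 + 104s + 91st − 387st − 344t − 301t^2 − 270s − 240 − 210t + 378s^2t + 336st + 294st^2 + 72st^2 + 64t^2 + 56t^3 + 90s^3 + 80s^2 + 70s^2t    [distributive law]
= 197s^2 − 166s + 40st − 554t − 237t^2 − 240 + 448s^2t + 366st^2 + 56t^3 + 90s^3    [combine like terms]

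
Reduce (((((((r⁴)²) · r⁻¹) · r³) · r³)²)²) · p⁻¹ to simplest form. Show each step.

(((((((r⁴)²) · r⁻¹) · r³) · r³)²)²) · p⁻¹
= ((((((r⁴)²) · r⁻¹) · r³) · r³)⁴) · p⁻¹    [power of a power]
= ((((((r⁴)²) · r⁻¹) · r³)⁴) · ((r³)⁴)) · p⁻¹    [power of a product]
= ((((((r⁴)²) · r⁻¹)⁴) · ((r³)⁴)) · ((r³)⁴)) · p⁻¹    [power of a product]
= ((((((r⁴)²)⁴) · ((r⁻¹)⁴)) · ((r³)⁴)) · ((r³)⁴)) · p⁻¹    [power of a product]
= (((((r⁴)⁸) · ((r⁻¹)⁴)) · ((r³)⁴)) · ((r³)⁴)) · p⁻¹    [power of a power]
= (((r³² · ((r⁻¹)⁴)) · ((r³)⁴)) · ((r³)⁴)) · p⁻¹    [power of a power]
= (((r³² · r⁻⁴) · ((r³)⁴)) · ((r³)⁴)) · p⁻¹    [power of a power]
= ((r²⁸ · ((r³)⁴)) · ((r³)⁴)) · p⁻¹    [product of powers]
= ((r²⁸ · r¹²) · ((r³)⁴)) · p⁻¹    [power of a power]
= (r⁴⁰ · ((r³)⁴)) · p⁻¹    [product of powers]
= (r⁴⁰ · r¹²) · p⁻¹    [power of a power]
= r⁵² · p⁻¹    [product of powers]
= p⁻¹r⁵²    [rearrange]

p⁻¹r⁵²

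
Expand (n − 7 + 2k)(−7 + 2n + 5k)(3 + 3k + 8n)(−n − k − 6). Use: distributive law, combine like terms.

643n^2 + 2239kn − 2121n + 122kn^2 − 97k^2n + 66n^3 − 94kn^3 − 185k^2n^2 − 16n^4 − 137k^3n − 147k − 882 − 63k^3 + 702k^2 − 30k^4

(n − 7 + 2k)(−7 + 2n + 5k)(3 + 3k + 8n)(−n − k − 6)
= (−7n + 2n^2 + 5kn + 49 − 14n − 35k − 14k + 4kn + 10k^2)(3 + 3k + 8n)(−n − k − 6)    [distributive law]
= (−21n + 2n^2 + 9kn + 49 − 49k + 10k^2)(3 + 3k + 8n)(−n − k − 6)    [combine like terms]
= (−63n − 63kn − 168n^2 + 6n^2 + 6kn^2 + 16n^3 + 27kn + 27k^2n + 72kn^2 + 147 + 147k + 392n − 147k − 147k^2 − 392kn + 30k^2 + 30k^3 + 80k^2n)(−n − k − 6)    [distributive law]
= (329n − 428kn − 162n^2 + 78kn^2 + 16n^3 + 107k^2n + 147 − 117k^2 + 30k^3)(−n − k − 6)    [combine like terms]
= −329n^2 − 329kn − 1974n + 428kn^2 + 428k^2n + 2568kn + 162n^3 + 162kn^2 + 972n^2 − 78kn^3 − 78k^2n^2 − 468kn^2 − 16n^4 − 16kn^3 − 96n^3 − 107k^2n^2 − 107k^3n − 642k^2n − 147n − 147k − 882 + 117k^2n + 117k^3 + 702k^2 − 30k^3n − 30k^4 − 180k^3    [distributive law]
= 643n^2 + 2239kn − 2121n + 122kn^2 − 97k^2n + 66n^3 − 94kn^3 − 185k^2n^2 − 16n^4 − 137k^3n − 147k − 882 − 63k^3 + 702k^2 − 30k^4    [combine like terms]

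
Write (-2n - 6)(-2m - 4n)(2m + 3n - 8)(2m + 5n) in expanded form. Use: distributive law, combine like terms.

16m³n + 96m²n² + 188mn³ + 224m²n + 276mn² + 120n⁴ + 40n³ + 48m³ - 192m² - 864mn - 960n²

(-2n - 6)(-2m - 4n)(2m + 3n - 8)(2m + 5n)
= (4mn + 8n² + 12m + 24n)(2m + 3n - 8)(2m + 5n)    [distributive law]
= (8m²n + 12mn² - 32mn + 16mn² + 24n³ - 64n² + 24m² + 36mn - 96m + 48mn + 72n² - 192n)(2m + 5n)    [distributive law]
= (8m²n + 28mn² + 52mn + 24n³ + 8n² + 24m² - 96m - 192n)(2m + 5n)    [combine like terms]
= 16m³n + 40m²n² + 56m²n² + 140mn³ + 104m²n + 260mn² + 48mn³ + 120n⁴ + 16mn² + 40n³ + 48m³ + 120m²n - 192m² - 480mn - 384mn - 960n²    [distributive law]
= 16m³n + 96m²n² + 188mn³ + 224m²n + 276mn² + 120n⁴ + 40n³ + 48m³ - 192m² - 864mn - 960n²    [combine like terms]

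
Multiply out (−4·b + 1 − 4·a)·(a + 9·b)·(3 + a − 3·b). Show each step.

−114·a·b − 28·a^2·b + 84·a·b^2 − 135·b^2 + 108·b^3 + 3·a − 11·a^2 + 27·b − 4·a^3

(−4·b + 1 − 4·a)·(a + 9·b)·(3 + a − 3·b)
= (−4·a·b − 36·b^2 + a + 9·b − 4·a^2 − 36·a·b)·(3 + a − 3·b)    [distributive law]
= (−40·a·b − 36·b^2 + a + 9·b − 4·a^2)·(3 + a − 3·b)    [combine like terms]
= −120·a·b − 40·a^2·b + 120·a·b^2 − 108·b^2 − 36·a·b^2 + 108·b^3 + 3·a + a^2 − 3·a·b + 27·b + 9·a·b − 27·b^2 − 12·a^2 − 4·a^3 + 12·a^2·b    [distributive law]
= −114·a·b − 28·a^2·b + 84·a·b^2 − 135·b^2 + 108·b^3 + 3·a − 11·a^2 + 27·b − 4·a^3    [combine like terms]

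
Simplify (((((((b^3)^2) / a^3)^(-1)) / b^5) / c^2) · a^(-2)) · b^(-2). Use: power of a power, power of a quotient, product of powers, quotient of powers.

ab^(-13)c^(-2)

(((((((b^3)^2) / a^3)^(-1)) / b^5) / c^2) · a^(-2)) · b^(-2)
= (((((((b^3)^2)^(-1)) / ((a^3)^(-1))) / b^5) / c^2) · a^(-2)) · b^(-2)    [power of a quotient]
= ((((((b^3)^(-2)) / ((a^3)^(-1))) / b^5) / c^2) · a^(-2)) · b^(-2)    [power of a power]
= ((((b^(-6) / ((a^3)^(-1))) / b^5) / c^2) · a^(-2)) · b^(-2)    [power of a power]
= ((((b^(-6) / a^(-3)) / b^5) / c^2) · a^(-2)) · b^(-2)    [power of a power]
= ab^(-13)c^(-2)    [quotient of powers; product of powers]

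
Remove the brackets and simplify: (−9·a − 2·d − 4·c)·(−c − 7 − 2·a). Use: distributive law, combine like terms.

(−9·a − 2·d − 4·c)·(−c − 7 − 2·a)
= 9·a·c + 63·a + 18·a² + 2·c·d + 14·d + 4·a·d + 4·c² + 28·c + 8·a·c    [distributive law]
= 17·a·c + 63·a + 18·a² + 2·c·d + 14·d + 4·a·d + 4·c² + 28·c    [combine like terms]

17·a·c + 63·a + 18·a² + 2·c·d + 14·d + 4·a·d + 4·c² + 28·c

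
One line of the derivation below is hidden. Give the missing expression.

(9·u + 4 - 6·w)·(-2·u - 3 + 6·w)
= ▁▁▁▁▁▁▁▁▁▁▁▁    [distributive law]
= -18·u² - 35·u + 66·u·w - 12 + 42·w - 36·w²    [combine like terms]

By distributive law:

-18·u² - 27·u + 54·u·w - 8·u - 12 + 24·w + 12·u·w + 18·w - 36·w²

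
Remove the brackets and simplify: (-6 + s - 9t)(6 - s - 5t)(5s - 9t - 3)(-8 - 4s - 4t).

1296s + 360s^2 + 1200st - 3600t - 2232t^2 - 864 - 212s^3 + 476s^2t - 876st^2 + 2916t^3 + 20s^4 - 96s^3t - 872s^2t^2 + 864st^3 + 1620t^4

(-6 + s - 9t)(6 - s - 5t)(5s - 9t - 3)(-8 - 4s - 4t)
= (-36 + 6s + 30t + 6s - s^2 - 5st - 54t + 9st + 45t^2)(5s - 9t - 3)(-8 - 4s - 4t)    [distributive law]
= (-36 + 12s - 24t - s^2 + 4st + 45t^2)(5s - 9t - 3)(-8 - 4s - 4t)    [combine like terms]
= (-180s + 324t + 108 + 60s^2 - 108st - 36s - 120st + 216t^2 + 72t - 5s^3 + 9s^2t + 3s^2 + 20s^2t - 36st^2 - 12st + 225st^2 - 405t^3 - 135t^2)(-8 - 4s - 4t)    [distributive law]
= (-216s + 396t + 108 + 63s^2 - 240st + 81t^2 - 5s^3 + 29s^2t + 189st^2 - 405t^3)(-8 - 4s - 4t)    [combine like terms]
= 1728s + 864s^2 + 864st - 3168t - 1584st - 1584t^2 - 864 - 432s - 432t - 504s^2 - 252s^3 - 252s^2t + 1920st + 960s^2t + 960st^2 - 648t^2 - 324st^2 - 324t^3 + 40s^3 + 20s^4 + 20s^3t - 232s^2t - 116s^3t - 116s^2t^2 - 1512st^2 - 756s^2t^2 - 756st^3 + 3240t^3 + 1620st^3 + 1620t^4    [distributive law]
= 1296s + 360s^2 + 1200st - 3600t - 2232t^2 - 864 - 212s^3 + 476s^2t - 876st^2 + 2916t^3 + 20s^4 - 96s^3t - 872s^2t^2 + 864st^3 + 1620t^4    [combine like terms]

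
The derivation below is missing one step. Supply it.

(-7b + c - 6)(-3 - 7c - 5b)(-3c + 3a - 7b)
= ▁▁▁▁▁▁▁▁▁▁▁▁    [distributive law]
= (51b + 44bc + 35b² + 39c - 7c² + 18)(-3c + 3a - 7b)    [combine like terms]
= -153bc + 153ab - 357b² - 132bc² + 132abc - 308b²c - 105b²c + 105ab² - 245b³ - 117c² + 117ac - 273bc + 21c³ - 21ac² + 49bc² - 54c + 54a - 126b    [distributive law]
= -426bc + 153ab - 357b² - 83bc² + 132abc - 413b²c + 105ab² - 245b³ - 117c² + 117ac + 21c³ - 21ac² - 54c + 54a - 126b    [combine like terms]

Applying distributive law to the line above:

(21b + 49bc + 35b² - 3c - 7c² - 5bc + 18 + 42c + 30b)(-3c + 3a - 7b)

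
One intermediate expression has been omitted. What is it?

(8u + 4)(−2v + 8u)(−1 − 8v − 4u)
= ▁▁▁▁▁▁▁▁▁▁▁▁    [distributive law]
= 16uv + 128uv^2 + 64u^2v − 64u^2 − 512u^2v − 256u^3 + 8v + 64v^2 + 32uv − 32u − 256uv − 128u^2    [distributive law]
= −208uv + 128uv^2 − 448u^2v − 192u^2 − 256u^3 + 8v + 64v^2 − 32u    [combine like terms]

Applying distributive law to the line above:

(−16uv + 64u^2 − 8v + 32u)(−1 − 8v − 4u)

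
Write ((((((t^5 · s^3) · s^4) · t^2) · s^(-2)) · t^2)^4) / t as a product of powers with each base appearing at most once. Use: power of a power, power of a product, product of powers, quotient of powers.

s^20t^35

((((((t^5 · s^3) · s^4) · t^2) · s^(-2)) · t^2)^4) / t
= ((((((t^5 · s^3) · s^4) · t^2) · s^(-2))^4) · ((t^2)^4)) / t    [power of a product]
= ((((((t^5 · s^3) · s^4) · t^2)^4) · ((s^(-2))^4)) · ((t^2)^4)) / t    [power of a product]
= ((((((t^5 · s^3) · s^4)^4) · ((t^2)^4)) · ((s^(-2))^4)) · ((t^2)^4)) / t    [power of a product]
= ((((((t^5 · s^3)^4) · ((s^4)^4)) · ((t^2)^4)) · ((s^(-2))^4)) · ((t^2)^4)) / t    [power of a product]
= (((((((t^5)^4) · ((s^3)^4)) · ((s^4)^4)) · ((t^2)^4)) · ((s^(-2))^4)) · ((t^2)^4)) / t    [power of a product]
= (((((t^20 · ((s^3)^4)) · ((s^4)^4)) · ((t^2)^4)) · ((s^(-2))^4)) · ((t^2)^4)) / t    [power of a power]
= (((((t^20 · s^12) · ((s^4)^4)) · ((t^2)^4)) · ((s^(-2))^4)) · ((t^2)^4)) / t    [power of a power]
= (((((t^20 · s^12) · s^16) · ((t^2)^4)) · ((s^(-2))^4)) · ((t^2)^4)) / t    [power of a power]
= (((((t^20 · s^12) · s^16) · t^8) · ((s^(-2))^4)) · ((t^2)^4)) / t    [power of a power]
= (((((t^20 · s^12) · s^16) · t^8) · s^(-8)) · ((t^2)^4)) / t    [power of a power]
= (((((t^20 · s^12) · s^16) · t^8) · s^(-8)) · t^8) / t    [power of a power]
= s^20t^35    [quotient of powers; product of powers]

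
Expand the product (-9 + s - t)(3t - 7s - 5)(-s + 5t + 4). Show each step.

352st - 122t^2 + 137t - 86s^2 + 187s + 180 - 45s^2t + 53st^2 + 7s^3 - 15t^3

(-9 + s - t)(3t - 7s - 5)(-s + 5t + 4)
= (-27t + 63s + 45 + 3st - 7s^2 - 5s - 3t^2 + 7st + 5t)(-s + 5t + 4)    [distributive law]
= (-22t + 58s + 45 + 10st - 7s^2 - 3t^2)(-s + 5t + 4)    [combine like terms]
= 22st - 110t^2 - 88t - 58s^2 + 290st + 232s - 45s + 225t + 180 - 10s^2t + 50st^2 + 40st + 7s^3 - 35s^2t - 28s^2 + 3st^2 - 15t^3 - 12t^2    [distributive law]
= 352st - 122t^2 + 137t - 86s^2 + 187s + 180 - 45s^2t + 53st^2 + 7s^3 - 15t^3    [combine like terms]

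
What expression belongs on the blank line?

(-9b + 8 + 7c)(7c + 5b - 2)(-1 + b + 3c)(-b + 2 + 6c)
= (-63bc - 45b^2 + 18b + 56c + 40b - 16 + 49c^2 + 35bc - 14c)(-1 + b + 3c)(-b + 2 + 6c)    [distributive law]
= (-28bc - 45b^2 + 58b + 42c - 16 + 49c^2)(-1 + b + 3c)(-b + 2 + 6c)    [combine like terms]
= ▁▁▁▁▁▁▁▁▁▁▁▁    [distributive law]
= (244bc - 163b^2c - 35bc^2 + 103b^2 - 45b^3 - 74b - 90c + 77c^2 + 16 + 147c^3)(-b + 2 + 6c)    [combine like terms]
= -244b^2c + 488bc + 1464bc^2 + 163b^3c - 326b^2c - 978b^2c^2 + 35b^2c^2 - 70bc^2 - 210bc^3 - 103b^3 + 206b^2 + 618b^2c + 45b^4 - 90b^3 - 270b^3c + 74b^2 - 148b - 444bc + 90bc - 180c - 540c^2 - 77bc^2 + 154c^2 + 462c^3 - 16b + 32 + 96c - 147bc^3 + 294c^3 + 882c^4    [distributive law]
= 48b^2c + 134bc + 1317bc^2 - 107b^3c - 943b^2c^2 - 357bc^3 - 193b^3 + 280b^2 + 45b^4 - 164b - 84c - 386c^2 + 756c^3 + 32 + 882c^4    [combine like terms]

By distributive law:

(28bc - 28b^2c - 84bc^2 + 45b^2 - 45b^3 - 135b^2c - 58b + 58b^2 + 174bc - 42c + 42bc + 126c^2 + 16 - 16b - 48c - 49c^2 + 49bc^2 + 147c^3)(-b + 2 + 6c)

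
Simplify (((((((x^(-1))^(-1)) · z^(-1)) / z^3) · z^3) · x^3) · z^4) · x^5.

x^9z^3

(((((((x^(-1))^(-1)) · z^(-1)) / z^3) · z^3) · x^3) · z^4) · x^5
= (((((x · z^(-1)) / z^3) · z^3) · x^3) · z^4) · x^5    [power of a power]
= x^9z^3    [quotient of powers; product of powers]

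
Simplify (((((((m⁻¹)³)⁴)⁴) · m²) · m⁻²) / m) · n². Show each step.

m⁻⁴⁹n²

(((((((m⁻¹)³)⁴)⁴) · m²) · m⁻²) / m) · n²
= ((((((m⁻¹)³)¹⁶) · m²) · m⁻²) / m) · n²    [power of a power]
= (((((m⁻¹)⁴⁸) · m²) · m⁻²) / m) · n²    [power of a power]
= (((m⁻⁴⁸ · m²) · m⁻²) / m) · n²    [power of a power]
= ((m⁻⁴⁶ · m⁻²) / m) · n²    [product of powers]
= (m⁻⁴⁸ / m) · n²    [product of powers]
= m⁻⁴⁹ · n²    [quotient of powers]
= m⁻⁴⁹n²    [rearrange]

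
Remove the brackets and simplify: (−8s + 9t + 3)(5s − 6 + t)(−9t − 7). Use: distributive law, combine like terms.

360s^2t + 280s^2 − 826st − 441s − 333st^2 + 396t^2 + 519t − 81t^3 + 126

(−8s + 9t + 3)(5s − 6 + t)(−9t − 7)
= (−40s^2 + 48s − 8st + 45st − 54t + 9t^2 + 15s − 18 + 3t)(−9t − 7)    [distributive law]
= (−40s^2 + 63s + 37st − 51t + 9t^2 − 18)(−9t − 7)    [combine like terms]
= 360s^2t + 280s^2 − 567st − 441s − 333st^2 − 259st + 459t^2 + 357t − 81t^3 − 63t^2 + 162t + 126    [distributive law]
= 360s^2t + 280s^2 − 826st − 441s − 333st^2 + 396t^2 + 519t − 81t^3 + 126    [combine like terms]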